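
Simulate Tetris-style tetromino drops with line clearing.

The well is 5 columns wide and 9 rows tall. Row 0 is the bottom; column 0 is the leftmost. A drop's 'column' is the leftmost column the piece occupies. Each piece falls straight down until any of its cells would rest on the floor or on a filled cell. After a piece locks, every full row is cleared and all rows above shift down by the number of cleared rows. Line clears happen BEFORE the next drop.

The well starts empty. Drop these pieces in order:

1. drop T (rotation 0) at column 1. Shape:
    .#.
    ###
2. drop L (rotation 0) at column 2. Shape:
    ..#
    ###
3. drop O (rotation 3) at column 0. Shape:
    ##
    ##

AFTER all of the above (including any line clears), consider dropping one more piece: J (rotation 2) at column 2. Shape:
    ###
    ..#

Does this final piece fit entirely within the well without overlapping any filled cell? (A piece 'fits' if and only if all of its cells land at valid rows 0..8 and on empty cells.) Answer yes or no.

Drop 1: T rot0 at col 1 lands with bottom-row=0; cleared 0 line(s) (total 0); column heights now [0 1 2 1 0], max=2
Drop 2: L rot0 at col 2 lands with bottom-row=2; cleared 0 line(s) (total 0); column heights now [0 1 3 3 4], max=4
Drop 3: O rot3 at col 0 lands with bottom-row=1; cleared 1 line(s) (total 1); column heights now [2 2 2 1 3], max=3
Test piece J rot2 at col 2 (width 3): heights before test = [2 2 2 1 3]; fits = True

Answer: yes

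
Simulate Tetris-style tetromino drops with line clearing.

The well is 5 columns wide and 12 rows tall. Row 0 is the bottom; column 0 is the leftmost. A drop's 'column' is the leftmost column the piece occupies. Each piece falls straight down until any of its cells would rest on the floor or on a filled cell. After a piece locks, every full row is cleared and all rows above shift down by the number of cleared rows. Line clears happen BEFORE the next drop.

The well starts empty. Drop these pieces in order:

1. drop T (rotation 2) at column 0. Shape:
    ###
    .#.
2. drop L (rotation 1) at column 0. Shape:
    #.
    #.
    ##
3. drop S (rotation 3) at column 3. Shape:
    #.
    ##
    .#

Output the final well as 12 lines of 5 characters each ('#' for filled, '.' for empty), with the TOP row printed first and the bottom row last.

Answer: .....
.....
.....
.....
.....
.....
.....
.....
#....
#....
##.#.
.#..#

Derivation:
Drop 1: T rot2 at col 0 lands with bottom-row=0; cleared 0 line(s) (total 0); column heights now [2 2 2 0 0], max=2
Drop 2: L rot1 at col 0 lands with bottom-row=2; cleared 0 line(s) (total 0); column heights now [5 3 2 0 0], max=5
Drop 3: S rot3 at col 3 lands with bottom-row=0; cleared 1 line(s) (total 1); column heights now [4 2 0 2 1], max=4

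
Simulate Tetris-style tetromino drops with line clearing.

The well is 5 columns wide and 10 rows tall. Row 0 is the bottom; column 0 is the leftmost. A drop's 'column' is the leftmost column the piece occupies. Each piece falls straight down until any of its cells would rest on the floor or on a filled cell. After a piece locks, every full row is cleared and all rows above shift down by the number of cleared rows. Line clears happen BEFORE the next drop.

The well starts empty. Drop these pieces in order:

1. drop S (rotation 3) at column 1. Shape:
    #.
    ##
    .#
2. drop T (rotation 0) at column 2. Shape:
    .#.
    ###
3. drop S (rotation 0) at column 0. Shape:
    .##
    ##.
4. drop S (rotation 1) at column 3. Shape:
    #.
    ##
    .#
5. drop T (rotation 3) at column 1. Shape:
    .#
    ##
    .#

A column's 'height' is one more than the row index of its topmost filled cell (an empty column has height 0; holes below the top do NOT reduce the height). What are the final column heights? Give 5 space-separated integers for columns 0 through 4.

Answer: 4 7 8 6 5

Derivation:
Drop 1: S rot3 at col 1 lands with bottom-row=0; cleared 0 line(s) (total 0); column heights now [0 3 2 0 0], max=3
Drop 2: T rot0 at col 2 lands with bottom-row=2; cleared 0 line(s) (total 0); column heights now [0 3 3 4 3], max=4
Drop 3: S rot0 at col 0 lands with bottom-row=3; cleared 0 line(s) (total 0); column heights now [4 5 5 4 3], max=5
Drop 4: S rot1 at col 3 lands with bottom-row=3; cleared 0 line(s) (total 0); column heights now [4 5 5 6 5], max=6
Drop 5: T rot3 at col 1 lands with bottom-row=5; cleared 0 line(s) (total 0); column heights now [4 7 8 6 5], max=8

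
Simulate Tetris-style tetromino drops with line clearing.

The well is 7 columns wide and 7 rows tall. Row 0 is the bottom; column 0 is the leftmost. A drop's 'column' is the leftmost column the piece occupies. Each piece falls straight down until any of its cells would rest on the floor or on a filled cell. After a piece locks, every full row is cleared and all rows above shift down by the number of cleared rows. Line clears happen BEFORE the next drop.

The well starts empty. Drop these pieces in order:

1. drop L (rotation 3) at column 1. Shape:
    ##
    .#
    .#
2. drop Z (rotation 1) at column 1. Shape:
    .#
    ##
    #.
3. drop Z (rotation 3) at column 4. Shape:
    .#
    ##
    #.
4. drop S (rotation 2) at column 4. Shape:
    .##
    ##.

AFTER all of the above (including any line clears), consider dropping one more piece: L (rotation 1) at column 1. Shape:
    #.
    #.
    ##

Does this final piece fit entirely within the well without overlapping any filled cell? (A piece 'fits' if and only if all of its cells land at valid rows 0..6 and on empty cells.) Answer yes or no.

Answer: no

Derivation:
Drop 1: L rot3 at col 1 lands with bottom-row=0; cleared 0 line(s) (total 0); column heights now [0 3 3 0 0 0 0], max=3
Drop 2: Z rot1 at col 1 lands with bottom-row=3; cleared 0 line(s) (total 0); column heights now [0 5 6 0 0 0 0], max=6
Drop 3: Z rot3 at col 4 lands with bottom-row=0; cleared 0 line(s) (total 0); column heights now [0 5 6 0 2 3 0], max=6
Drop 4: S rot2 at col 4 lands with bottom-row=3; cleared 0 line(s) (total 0); column heights now [0 5 6 0 4 5 5], max=6
Test piece L rot1 at col 1 (width 2): heights before test = [0 5 6 0 4 5 5]; fits = False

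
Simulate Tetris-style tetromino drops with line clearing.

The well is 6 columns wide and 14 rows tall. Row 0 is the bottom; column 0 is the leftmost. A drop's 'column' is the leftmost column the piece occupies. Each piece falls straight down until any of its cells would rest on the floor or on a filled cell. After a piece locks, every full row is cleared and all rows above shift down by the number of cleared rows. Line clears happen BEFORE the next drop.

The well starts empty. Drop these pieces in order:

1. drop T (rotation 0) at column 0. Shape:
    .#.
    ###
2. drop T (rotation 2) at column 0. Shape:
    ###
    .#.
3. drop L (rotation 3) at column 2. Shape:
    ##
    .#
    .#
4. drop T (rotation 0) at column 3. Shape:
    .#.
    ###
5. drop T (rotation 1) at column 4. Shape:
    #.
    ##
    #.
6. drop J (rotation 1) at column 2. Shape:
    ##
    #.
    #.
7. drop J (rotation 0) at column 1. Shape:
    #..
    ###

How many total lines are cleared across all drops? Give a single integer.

Answer: 0

Derivation:
Drop 1: T rot0 at col 0 lands with bottom-row=0; cleared 0 line(s) (total 0); column heights now [1 2 1 0 0 0], max=2
Drop 2: T rot2 at col 0 lands with bottom-row=2; cleared 0 line(s) (total 0); column heights now [4 4 4 0 0 0], max=4
Drop 3: L rot3 at col 2 lands with bottom-row=2; cleared 0 line(s) (total 0); column heights now [4 4 5 5 0 0], max=5
Drop 4: T rot0 at col 3 lands with bottom-row=5; cleared 0 line(s) (total 0); column heights now [4 4 5 6 7 6], max=7
Drop 5: T rot1 at col 4 lands with bottom-row=7; cleared 0 line(s) (total 0); column heights now [4 4 5 6 10 9], max=10
Drop 6: J rot1 at col 2 lands with bottom-row=5; cleared 0 line(s) (total 0); column heights now [4 4 8 8 10 9], max=10
Drop 7: J rot0 at col 1 lands with bottom-row=8; cleared 0 line(s) (total 0); column heights now [4 10 9 9 10 9], max=10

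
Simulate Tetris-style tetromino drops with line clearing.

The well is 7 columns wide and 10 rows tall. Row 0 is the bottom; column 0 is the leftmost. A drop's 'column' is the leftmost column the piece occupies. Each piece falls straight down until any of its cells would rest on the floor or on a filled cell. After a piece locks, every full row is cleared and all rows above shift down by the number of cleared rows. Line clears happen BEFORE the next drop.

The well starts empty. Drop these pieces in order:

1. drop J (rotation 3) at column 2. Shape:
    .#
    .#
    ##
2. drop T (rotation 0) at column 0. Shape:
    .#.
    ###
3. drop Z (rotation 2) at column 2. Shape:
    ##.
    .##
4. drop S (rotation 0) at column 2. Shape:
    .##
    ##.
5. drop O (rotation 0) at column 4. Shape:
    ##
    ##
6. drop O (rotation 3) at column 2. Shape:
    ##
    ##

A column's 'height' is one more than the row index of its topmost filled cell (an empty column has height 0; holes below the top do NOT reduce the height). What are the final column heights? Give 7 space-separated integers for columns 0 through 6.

Drop 1: J rot3 at col 2 lands with bottom-row=0; cleared 0 line(s) (total 0); column heights now [0 0 1 3 0 0 0], max=3
Drop 2: T rot0 at col 0 lands with bottom-row=1; cleared 0 line(s) (total 0); column heights now [2 3 2 3 0 0 0], max=3
Drop 3: Z rot2 at col 2 lands with bottom-row=3; cleared 0 line(s) (total 0); column heights now [2 3 5 5 4 0 0], max=5
Drop 4: S rot0 at col 2 lands with bottom-row=5; cleared 0 line(s) (total 0); column heights now [2 3 6 7 7 0 0], max=7
Drop 5: O rot0 at col 4 lands with bottom-row=7; cleared 0 line(s) (total 0); column heights now [2 3 6 7 9 9 0], max=9
Drop 6: O rot3 at col 2 lands with bottom-row=7; cleared 0 line(s) (total 0); column heights now [2 3 9 9 9 9 0], max=9

Answer: 2 3 9 9 9 9 0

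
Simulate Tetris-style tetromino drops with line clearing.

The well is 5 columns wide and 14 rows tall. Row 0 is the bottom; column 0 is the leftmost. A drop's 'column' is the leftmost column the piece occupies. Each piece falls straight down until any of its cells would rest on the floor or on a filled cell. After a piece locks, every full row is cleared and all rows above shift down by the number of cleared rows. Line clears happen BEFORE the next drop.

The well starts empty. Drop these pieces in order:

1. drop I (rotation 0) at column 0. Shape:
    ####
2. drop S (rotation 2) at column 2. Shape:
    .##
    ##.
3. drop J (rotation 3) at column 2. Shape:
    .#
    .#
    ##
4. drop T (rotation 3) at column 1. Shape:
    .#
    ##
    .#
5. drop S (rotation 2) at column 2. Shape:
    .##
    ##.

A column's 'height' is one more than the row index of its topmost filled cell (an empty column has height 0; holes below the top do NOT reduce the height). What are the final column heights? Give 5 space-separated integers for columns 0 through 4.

Drop 1: I rot0 at col 0 lands with bottom-row=0; cleared 0 line(s) (total 0); column heights now [1 1 1 1 0], max=1
Drop 2: S rot2 at col 2 lands with bottom-row=1; cleared 0 line(s) (total 0); column heights now [1 1 2 3 3], max=3
Drop 3: J rot3 at col 2 lands with bottom-row=3; cleared 0 line(s) (total 0); column heights now [1 1 4 6 3], max=6
Drop 4: T rot3 at col 1 lands with bottom-row=4; cleared 0 line(s) (total 0); column heights now [1 6 7 6 3], max=7
Drop 5: S rot2 at col 2 lands with bottom-row=7; cleared 0 line(s) (total 0); column heights now [1 6 8 9 9], max=9

Answer: 1 6 8 9 9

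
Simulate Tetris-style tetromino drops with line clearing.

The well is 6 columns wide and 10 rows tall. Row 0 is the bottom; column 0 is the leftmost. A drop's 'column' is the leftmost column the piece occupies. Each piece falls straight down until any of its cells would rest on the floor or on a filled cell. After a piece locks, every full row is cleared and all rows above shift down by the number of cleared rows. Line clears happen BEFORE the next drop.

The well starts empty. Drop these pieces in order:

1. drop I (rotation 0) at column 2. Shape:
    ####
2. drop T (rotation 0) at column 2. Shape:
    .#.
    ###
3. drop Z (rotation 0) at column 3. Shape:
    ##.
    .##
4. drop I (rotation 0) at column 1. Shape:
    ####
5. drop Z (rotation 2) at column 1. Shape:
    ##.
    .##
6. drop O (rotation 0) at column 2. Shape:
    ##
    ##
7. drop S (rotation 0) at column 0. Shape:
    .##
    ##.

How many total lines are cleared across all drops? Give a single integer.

Answer: 0

Derivation:
Drop 1: I rot0 at col 2 lands with bottom-row=0; cleared 0 line(s) (total 0); column heights now [0 0 1 1 1 1], max=1
Drop 2: T rot0 at col 2 lands with bottom-row=1; cleared 0 line(s) (total 0); column heights now [0 0 2 3 2 1], max=3
Drop 3: Z rot0 at col 3 lands with bottom-row=2; cleared 0 line(s) (total 0); column heights now [0 0 2 4 4 3], max=4
Drop 4: I rot0 at col 1 lands with bottom-row=4; cleared 0 line(s) (total 0); column heights now [0 5 5 5 5 3], max=5
Drop 5: Z rot2 at col 1 lands with bottom-row=5; cleared 0 line(s) (total 0); column heights now [0 7 7 6 5 3], max=7
Drop 6: O rot0 at col 2 lands with bottom-row=7; cleared 0 line(s) (total 0); column heights now [0 7 9 9 5 3], max=9
Drop 7: S rot0 at col 0 lands with bottom-row=8; cleared 0 line(s) (total 0); column heights now [9 10 10 9 5 3], max=10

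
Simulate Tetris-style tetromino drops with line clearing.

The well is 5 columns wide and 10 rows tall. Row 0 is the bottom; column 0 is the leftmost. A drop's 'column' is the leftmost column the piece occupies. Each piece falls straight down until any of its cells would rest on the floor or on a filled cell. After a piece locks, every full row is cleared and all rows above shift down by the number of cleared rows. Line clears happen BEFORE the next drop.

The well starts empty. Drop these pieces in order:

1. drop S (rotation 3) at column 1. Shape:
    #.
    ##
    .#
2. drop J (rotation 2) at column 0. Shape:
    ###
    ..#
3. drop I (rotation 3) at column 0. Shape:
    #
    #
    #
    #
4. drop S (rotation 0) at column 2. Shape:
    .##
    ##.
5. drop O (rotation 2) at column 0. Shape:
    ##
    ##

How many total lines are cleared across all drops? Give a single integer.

Answer: 0

Derivation:
Drop 1: S rot3 at col 1 lands with bottom-row=0; cleared 0 line(s) (total 0); column heights now [0 3 2 0 0], max=3
Drop 2: J rot2 at col 0 lands with bottom-row=2; cleared 0 line(s) (total 0); column heights now [4 4 4 0 0], max=4
Drop 3: I rot3 at col 0 lands with bottom-row=4; cleared 0 line(s) (total 0); column heights now [8 4 4 0 0], max=8
Drop 4: S rot0 at col 2 lands with bottom-row=4; cleared 0 line(s) (total 0); column heights now [8 4 5 6 6], max=8
Drop 5: O rot2 at col 0 lands with bottom-row=8; cleared 0 line(s) (total 0); column heights now [10 10 5 6 6], max=10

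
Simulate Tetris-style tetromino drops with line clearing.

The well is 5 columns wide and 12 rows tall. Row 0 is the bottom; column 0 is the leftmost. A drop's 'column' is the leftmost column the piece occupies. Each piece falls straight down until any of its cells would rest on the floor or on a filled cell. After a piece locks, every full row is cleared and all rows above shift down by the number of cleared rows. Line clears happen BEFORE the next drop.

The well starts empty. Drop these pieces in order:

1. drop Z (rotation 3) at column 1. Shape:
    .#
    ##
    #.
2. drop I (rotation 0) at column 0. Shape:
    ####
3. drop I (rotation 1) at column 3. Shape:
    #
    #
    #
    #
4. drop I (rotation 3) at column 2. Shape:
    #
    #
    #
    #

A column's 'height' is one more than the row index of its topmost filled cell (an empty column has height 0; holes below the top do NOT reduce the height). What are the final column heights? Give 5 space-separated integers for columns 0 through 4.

Answer: 4 4 8 8 0

Derivation:
Drop 1: Z rot3 at col 1 lands with bottom-row=0; cleared 0 line(s) (total 0); column heights now [0 2 3 0 0], max=3
Drop 2: I rot0 at col 0 lands with bottom-row=3; cleared 0 line(s) (total 0); column heights now [4 4 4 4 0], max=4
Drop 3: I rot1 at col 3 lands with bottom-row=4; cleared 0 line(s) (total 0); column heights now [4 4 4 8 0], max=8
Drop 4: I rot3 at col 2 lands with bottom-row=4; cleared 0 line(s) (total 0); column heights now [4 4 8 8 0], max=8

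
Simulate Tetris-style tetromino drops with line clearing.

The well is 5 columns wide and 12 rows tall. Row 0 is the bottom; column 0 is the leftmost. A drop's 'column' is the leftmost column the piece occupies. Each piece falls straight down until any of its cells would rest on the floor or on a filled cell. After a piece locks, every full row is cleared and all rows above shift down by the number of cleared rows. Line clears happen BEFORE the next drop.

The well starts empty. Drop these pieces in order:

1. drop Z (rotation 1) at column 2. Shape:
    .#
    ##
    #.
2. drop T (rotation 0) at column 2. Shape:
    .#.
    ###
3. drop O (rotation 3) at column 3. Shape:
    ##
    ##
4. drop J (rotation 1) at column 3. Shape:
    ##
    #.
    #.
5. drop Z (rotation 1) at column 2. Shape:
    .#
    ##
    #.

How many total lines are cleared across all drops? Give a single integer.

Drop 1: Z rot1 at col 2 lands with bottom-row=0; cleared 0 line(s) (total 0); column heights now [0 0 2 3 0], max=3
Drop 2: T rot0 at col 2 lands with bottom-row=3; cleared 0 line(s) (total 0); column heights now [0 0 4 5 4], max=5
Drop 3: O rot3 at col 3 lands with bottom-row=5; cleared 0 line(s) (total 0); column heights now [0 0 4 7 7], max=7
Drop 4: J rot1 at col 3 lands with bottom-row=7; cleared 0 line(s) (total 0); column heights now [0 0 4 10 10], max=10
Drop 5: Z rot1 at col 2 lands with bottom-row=9; cleared 0 line(s) (total 0); column heights now [0 0 11 12 10], max=12

Answer: 0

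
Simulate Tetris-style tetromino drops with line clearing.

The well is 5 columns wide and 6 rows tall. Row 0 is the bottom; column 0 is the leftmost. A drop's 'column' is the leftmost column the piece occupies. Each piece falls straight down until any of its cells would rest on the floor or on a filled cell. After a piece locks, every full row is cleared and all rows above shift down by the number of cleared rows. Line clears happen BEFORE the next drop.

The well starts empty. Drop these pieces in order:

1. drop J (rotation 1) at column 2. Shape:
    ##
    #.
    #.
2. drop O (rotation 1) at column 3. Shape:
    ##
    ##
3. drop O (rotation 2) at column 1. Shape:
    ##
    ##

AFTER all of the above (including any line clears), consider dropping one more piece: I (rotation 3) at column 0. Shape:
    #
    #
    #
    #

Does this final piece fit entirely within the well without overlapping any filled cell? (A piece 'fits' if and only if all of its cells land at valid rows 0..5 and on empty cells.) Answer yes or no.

Answer: yes

Derivation:
Drop 1: J rot1 at col 2 lands with bottom-row=0; cleared 0 line(s) (total 0); column heights now [0 0 3 3 0], max=3
Drop 2: O rot1 at col 3 lands with bottom-row=3; cleared 0 line(s) (total 0); column heights now [0 0 3 5 5], max=5
Drop 3: O rot2 at col 1 lands with bottom-row=3; cleared 0 line(s) (total 0); column heights now [0 5 5 5 5], max=5
Test piece I rot3 at col 0 (width 1): heights before test = [0 5 5 5 5]; fits = True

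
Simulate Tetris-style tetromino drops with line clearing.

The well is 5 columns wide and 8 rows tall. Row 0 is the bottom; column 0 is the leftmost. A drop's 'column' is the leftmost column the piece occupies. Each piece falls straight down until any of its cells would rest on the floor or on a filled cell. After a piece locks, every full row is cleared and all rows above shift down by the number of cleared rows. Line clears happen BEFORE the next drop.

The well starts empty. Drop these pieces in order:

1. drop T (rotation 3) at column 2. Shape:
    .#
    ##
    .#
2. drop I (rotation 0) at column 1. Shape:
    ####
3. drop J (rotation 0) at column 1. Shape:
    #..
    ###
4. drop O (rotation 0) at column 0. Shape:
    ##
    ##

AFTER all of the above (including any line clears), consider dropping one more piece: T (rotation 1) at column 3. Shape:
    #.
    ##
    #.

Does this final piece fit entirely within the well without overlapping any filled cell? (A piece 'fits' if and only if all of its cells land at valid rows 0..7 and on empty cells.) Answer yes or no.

Answer: yes

Derivation:
Drop 1: T rot3 at col 2 lands with bottom-row=0; cleared 0 line(s) (total 0); column heights now [0 0 2 3 0], max=3
Drop 2: I rot0 at col 1 lands with bottom-row=3; cleared 0 line(s) (total 0); column heights now [0 4 4 4 4], max=4
Drop 3: J rot0 at col 1 lands with bottom-row=4; cleared 0 line(s) (total 0); column heights now [0 6 5 5 4], max=6
Drop 4: O rot0 at col 0 lands with bottom-row=6; cleared 0 line(s) (total 0); column heights now [8 8 5 5 4], max=8
Test piece T rot1 at col 3 (width 2): heights before test = [8 8 5 5 4]; fits = True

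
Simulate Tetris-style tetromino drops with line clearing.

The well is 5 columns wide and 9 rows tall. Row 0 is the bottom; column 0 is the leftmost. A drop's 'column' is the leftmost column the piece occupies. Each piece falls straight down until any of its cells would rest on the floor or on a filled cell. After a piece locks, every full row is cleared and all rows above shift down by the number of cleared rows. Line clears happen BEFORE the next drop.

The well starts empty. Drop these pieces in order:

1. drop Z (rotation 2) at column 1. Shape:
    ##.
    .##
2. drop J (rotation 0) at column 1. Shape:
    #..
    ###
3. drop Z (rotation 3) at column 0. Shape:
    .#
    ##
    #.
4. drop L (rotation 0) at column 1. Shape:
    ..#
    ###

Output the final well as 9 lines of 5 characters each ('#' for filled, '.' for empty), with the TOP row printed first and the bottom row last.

Answer: .....
...#.
.###.
.#...
##...
##...
.###.
.##..
..##.

Derivation:
Drop 1: Z rot2 at col 1 lands with bottom-row=0; cleared 0 line(s) (total 0); column heights now [0 2 2 1 0], max=2
Drop 2: J rot0 at col 1 lands with bottom-row=2; cleared 0 line(s) (total 0); column heights now [0 4 3 3 0], max=4
Drop 3: Z rot3 at col 0 lands with bottom-row=3; cleared 0 line(s) (total 0); column heights now [5 6 3 3 0], max=6
Drop 4: L rot0 at col 1 lands with bottom-row=6; cleared 0 line(s) (total 0); column heights now [5 7 7 8 0], max=8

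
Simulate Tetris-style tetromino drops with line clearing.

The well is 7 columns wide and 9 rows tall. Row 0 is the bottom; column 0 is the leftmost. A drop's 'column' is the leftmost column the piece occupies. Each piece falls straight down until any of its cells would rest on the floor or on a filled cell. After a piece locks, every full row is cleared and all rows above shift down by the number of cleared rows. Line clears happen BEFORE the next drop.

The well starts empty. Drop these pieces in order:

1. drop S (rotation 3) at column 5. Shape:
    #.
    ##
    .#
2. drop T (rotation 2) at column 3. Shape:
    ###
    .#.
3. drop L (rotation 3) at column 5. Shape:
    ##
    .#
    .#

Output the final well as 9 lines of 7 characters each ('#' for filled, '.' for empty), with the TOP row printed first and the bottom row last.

Answer: .......
.......
.......
.......
.....##
...####
....###
.....##
......#

Derivation:
Drop 1: S rot3 at col 5 lands with bottom-row=0; cleared 0 line(s) (total 0); column heights now [0 0 0 0 0 3 2], max=3
Drop 2: T rot2 at col 3 lands with bottom-row=2; cleared 0 line(s) (total 0); column heights now [0 0 0 4 4 4 2], max=4
Drop 3: L rot3 at col 5 lands with bottom-row=2; cleared 0 line(s) (total 0); column heights now [0 0 0 4 4 5 5], max=5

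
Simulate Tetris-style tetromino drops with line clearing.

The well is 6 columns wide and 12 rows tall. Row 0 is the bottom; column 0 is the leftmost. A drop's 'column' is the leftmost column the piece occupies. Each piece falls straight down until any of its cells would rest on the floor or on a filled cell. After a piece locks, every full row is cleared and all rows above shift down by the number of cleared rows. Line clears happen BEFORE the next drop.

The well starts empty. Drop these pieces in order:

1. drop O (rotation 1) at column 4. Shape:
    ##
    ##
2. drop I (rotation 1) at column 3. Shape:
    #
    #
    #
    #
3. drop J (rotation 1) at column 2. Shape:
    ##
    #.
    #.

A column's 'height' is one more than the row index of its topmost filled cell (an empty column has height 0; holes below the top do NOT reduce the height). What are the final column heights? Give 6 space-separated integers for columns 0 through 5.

Answer: 0 0 5 5 2 2

Derivation:
Drop 1: O rot1 at col 4 lands with bottom-row=0; cleared 0 line(s) (total 0); column heights now [0 0 0 0 2 2], max=2
Drop 2: I rot1 at col 3 lands with bottom-row=0; cleared 0 line(s) (total 0); column heights now [0 0 0 4 2 2], max=4
Drop 3: J rot1 at col 2 lands with bottom-row=2; cleared 0 line(s) (total 0); column heights now [0 0 5 5 2 2], max=5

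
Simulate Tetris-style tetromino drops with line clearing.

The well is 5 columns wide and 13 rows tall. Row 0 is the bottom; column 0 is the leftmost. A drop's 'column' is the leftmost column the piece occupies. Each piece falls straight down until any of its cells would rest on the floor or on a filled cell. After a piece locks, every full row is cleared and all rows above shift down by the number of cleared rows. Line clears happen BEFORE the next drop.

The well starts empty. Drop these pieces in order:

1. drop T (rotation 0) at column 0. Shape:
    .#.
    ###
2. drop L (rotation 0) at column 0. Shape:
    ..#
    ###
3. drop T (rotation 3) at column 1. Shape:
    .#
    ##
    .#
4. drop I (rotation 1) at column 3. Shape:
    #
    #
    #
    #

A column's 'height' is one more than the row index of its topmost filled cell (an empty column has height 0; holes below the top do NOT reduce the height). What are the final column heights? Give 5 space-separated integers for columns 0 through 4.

Drop 1: T rot0 at col 0 lands with bottom-row=0; cleared 0 line(s) (total 0); column heights now [1 2 1 0 0], max=2
Drop 2: L rot0 at col 0 lands with bottom-row=2; cleared 0 line(s) (total 0); column heights now [3 3 4 0 0], max=4
Drop 3: T rot3 at col 1 lands with bottom-row=4; cleared 0 line(s) (total 0); column heights now [3 6 7 0 0], max=7
Drop 4: I rot1 at col 3 lands with bottom-row=0; cleared 0 line(s) (total 0); column heights now [3 6 7 4 0], max=7

Answer: 3 6 7 4 0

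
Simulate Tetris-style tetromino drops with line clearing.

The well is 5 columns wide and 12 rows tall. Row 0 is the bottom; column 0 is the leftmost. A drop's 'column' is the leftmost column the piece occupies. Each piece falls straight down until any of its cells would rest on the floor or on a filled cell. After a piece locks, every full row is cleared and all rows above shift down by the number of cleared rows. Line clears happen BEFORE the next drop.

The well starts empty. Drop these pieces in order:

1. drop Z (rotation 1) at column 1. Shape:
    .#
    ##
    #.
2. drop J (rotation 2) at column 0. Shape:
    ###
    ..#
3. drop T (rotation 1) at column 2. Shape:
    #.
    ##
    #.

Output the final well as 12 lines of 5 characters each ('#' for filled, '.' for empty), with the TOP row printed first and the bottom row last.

Answer: .....
.....
.....
.....
..#..
..##.
..#..
###..
..#..
..#..
.##..
.#...

Derivation:
Drop 1: Z rot1 at col 1 lands with bottom-row=0; cleared 0 line(s) (total 0); column heights now [0 2 3 0 0], max=3
Drop 2: J rot2 at col 0 lands with bottom-row=3; cleared 0 line(s) (total 0); column heights now [5 5 5 0 0], max=5
Drop 3: T rot1 at col 2 lands with bottom-row=5; cleared 0 line(s) (total 0); column heights now [5 5 8 7 0], max=8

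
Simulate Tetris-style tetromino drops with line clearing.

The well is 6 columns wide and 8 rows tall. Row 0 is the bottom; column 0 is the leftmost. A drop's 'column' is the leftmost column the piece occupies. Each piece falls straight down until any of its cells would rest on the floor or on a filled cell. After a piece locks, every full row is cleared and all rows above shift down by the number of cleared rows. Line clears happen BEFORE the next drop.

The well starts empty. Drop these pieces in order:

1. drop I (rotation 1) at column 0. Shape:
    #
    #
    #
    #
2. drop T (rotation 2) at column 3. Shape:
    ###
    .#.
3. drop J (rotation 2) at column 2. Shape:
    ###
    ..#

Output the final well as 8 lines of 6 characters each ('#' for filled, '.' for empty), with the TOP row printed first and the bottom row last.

Drop 1: I rot1 at col 0 lands with bottom-row=0; cleared 0 line(s) (total 0); column heights now [4 0 0 0 0 0], max=4
Drop 2: T rot2 at col 3 lands with bottom-row=0; cleared 0 line(s) (total 0); column heights now [4 0 0 2 2 2], max=4
Drop 3: J rot2 at col 2 lands with bottom-row=2; cleared 0 line(s) (total 0); column heights now [4 0 4 4 4 2], max=4

Answer: ......
......
......
......
#.###.
#...#.
#..###
#...#.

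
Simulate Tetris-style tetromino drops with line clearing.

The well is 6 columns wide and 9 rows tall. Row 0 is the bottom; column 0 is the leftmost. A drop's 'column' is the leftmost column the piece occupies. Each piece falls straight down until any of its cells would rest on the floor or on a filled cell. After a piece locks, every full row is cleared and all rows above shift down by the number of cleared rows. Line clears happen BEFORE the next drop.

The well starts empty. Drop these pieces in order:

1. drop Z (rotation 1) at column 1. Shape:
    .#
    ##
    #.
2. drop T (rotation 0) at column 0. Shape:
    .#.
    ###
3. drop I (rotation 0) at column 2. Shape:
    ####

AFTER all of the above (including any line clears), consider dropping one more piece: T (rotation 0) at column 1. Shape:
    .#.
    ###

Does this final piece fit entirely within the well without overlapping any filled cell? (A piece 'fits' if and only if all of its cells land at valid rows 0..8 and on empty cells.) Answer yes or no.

Answer: yes

Derivation:
Drop 1: Z rot1 at col 1 lands with bottom-row=0; cleared 0 line(s) (total 0); column heights now [0 2 3 0 0 0], max=3
Drop 2: T rot0 at col 0 lands with bottom-row=3; cleared 0 line(s) (total 0); column heights now [4 5 4 0 0 0], max=5
Drop 3: I rot0 at col 2 lands with bottom-row=4; cleared 0 line(s) (total 0); column heights now [4 5 5 5 5 5], max=5
Test piece T rot0 at col 1 (width 3): heights before test = [4 5 5 5 5 5]; fits = True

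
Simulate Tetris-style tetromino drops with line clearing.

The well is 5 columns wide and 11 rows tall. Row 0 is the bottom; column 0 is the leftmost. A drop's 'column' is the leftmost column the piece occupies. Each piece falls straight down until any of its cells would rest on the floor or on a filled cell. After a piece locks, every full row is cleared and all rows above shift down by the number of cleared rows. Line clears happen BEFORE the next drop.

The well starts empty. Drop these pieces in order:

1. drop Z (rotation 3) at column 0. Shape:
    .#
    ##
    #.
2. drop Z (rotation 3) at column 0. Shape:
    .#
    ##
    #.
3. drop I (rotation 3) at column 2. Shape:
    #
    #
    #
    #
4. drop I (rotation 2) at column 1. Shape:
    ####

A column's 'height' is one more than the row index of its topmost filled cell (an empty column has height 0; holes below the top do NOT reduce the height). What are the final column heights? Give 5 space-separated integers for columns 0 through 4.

Answer: 4 6 6 6 6

Derivation:
Drop 1: Z rot3 at col 0 lands with bottom-row=0; cleared 0 line(s) (total 0); column heights now [2 3 0 0 0], max=3
Drop 2: Z rot3 at col 0 lands with bottom-row=2; cleared 0 line(s) (total 0); column heights now [4 5 0 0 0], max=5
Drop 3: I rot3 at col 2 lands with bottom-row=0; cleared 0 line(s) (total 0); column heights now [4 5 4 0 0], max=5
Drop 4: I rot2 at col 1 lands with bottom-row=5; cleared 0 line(s) (total 0); column heights now [4 6 6 6 6], max=6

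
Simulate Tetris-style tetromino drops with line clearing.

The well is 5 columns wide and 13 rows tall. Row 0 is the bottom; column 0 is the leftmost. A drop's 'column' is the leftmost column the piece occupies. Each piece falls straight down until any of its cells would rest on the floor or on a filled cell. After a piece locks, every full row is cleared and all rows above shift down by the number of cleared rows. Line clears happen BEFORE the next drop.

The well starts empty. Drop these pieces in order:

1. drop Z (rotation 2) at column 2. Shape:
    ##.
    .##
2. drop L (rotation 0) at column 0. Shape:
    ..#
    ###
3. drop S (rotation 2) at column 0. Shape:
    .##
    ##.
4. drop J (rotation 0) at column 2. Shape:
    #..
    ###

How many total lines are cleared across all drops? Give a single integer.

Drop 1: Z rot2 at col 2 lands with bottom-row=0; cleared 0 line(s) (total 0); column heights now [0 0 2 2 1], max=2
Drop 2: L rot0 at col 0 lands with bottom-row=2; cleared 0 line(s) (total 0); column heights now [3 3 4 2 1], max=4
Drop 3: S rot2 at col 0 lands with bottom-row=3; cleared 0 line(s) (total 0); column heights now [4 5 5 2 1], max=5
Drop 4: J rot0 at col 2 lands with bottom-row=5; cleared 0 line(s) (total 0); column heights now [4 5 7 6 6], max=7

Answer: 0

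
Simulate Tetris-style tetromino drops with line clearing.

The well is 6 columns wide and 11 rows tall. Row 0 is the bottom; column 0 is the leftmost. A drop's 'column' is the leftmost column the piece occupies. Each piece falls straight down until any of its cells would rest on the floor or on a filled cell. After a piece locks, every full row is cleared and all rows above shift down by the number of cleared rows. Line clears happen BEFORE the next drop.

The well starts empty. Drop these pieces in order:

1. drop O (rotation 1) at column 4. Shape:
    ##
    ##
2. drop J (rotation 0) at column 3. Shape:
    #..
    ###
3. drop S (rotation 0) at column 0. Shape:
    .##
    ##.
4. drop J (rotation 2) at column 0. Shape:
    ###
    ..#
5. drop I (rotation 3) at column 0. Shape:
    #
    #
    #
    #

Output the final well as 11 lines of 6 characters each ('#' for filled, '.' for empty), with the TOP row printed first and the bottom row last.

Drop 1: O rot1 at col 4 lands with bottom-row=0; cleared 0 line(s) (total 0); column heights now [0 0 0 0 2 2], max=2
Drop 2: J rot0 at col 3 lands with bottom-row=2; cleared 0 line(s) (total 0); column heights now [0 0 0 4 3 3], max=4
Drop 3: S rot0 at col 0 lands with bottom-row=0; cleared 0 line(s) (total 0); column heights now [1 2 2 4 3 3], max=4
Drop 4: J rot2 at col 0 lands with bottom-row=2; cleared 0 line(s) (total 0); column heights now [4 4 4 4 3 3], max=4
Drop 5: I rot3 at col 0 lands with bottom-row=4; cleared 0 line(s) (total 0); column heights now [8 4 4 4 3 3], max=8

Answer: ......
......
......
#.....
#.....
#.....
#.....
####..
..####
.##.##
##..##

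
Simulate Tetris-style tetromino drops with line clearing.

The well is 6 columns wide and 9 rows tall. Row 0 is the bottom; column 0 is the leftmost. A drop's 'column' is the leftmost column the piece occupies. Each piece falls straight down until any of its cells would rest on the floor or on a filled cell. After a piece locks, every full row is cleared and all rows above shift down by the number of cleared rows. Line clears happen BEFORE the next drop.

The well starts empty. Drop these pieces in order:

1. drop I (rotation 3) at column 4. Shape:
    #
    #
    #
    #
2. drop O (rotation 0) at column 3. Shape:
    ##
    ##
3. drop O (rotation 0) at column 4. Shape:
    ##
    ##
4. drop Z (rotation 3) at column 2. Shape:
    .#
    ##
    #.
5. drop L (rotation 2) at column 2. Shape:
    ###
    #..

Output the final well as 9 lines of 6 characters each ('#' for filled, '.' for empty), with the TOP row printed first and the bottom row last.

Drop 1: I rot3 at col 4 lands with bottom-row=0; cleared 0 line(s) (total 0); column heights now [0 0 0 0 4 0], max=4
Drop 2: O rot0 at col 3 lands with bottom-row=4; cleared 0 line(s) (total 0); column heights now [0 0 0 6 6 0], max=6
Drop 3: O rot0 at col 4 lands with bottom-row=6; cleared 0 line(s) (total 0); column heights now [0 0 0 6 8 8], max=8
Drop 4: Z rot3 at col 2 lands with bottom-row=5; cleared 0 line(s) (total 0); column heights now [0 0 7 8 8 8], max=8
Drop 5: L rot2 at col 2 lands with bottom-row=7; cleared 0 line(s) (total 0); column heights now [0 0 9 9 9 8], max=9

Answer: ..###.
..####
..####
..###.
...##.
....#.
....#.
....#.
....#.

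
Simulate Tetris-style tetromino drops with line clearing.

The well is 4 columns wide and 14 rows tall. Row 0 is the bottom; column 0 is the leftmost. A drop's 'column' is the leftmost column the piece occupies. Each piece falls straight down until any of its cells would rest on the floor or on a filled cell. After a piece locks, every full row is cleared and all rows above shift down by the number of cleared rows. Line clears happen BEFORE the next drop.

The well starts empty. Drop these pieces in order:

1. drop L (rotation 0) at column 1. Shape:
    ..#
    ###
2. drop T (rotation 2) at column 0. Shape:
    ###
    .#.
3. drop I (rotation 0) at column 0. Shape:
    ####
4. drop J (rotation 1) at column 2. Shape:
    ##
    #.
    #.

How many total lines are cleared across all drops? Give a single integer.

Answer: 1

Derivation:
Drop 1: L rot0 at col 1 lands with bottom-row=0; cleared 0 line(s) (total 0); column heights now [0 1 1 2], max=2
Drop 2: T rot2 at col 0 lands with bottom-row=1; cleared 0 line(s) (total 0); column heights now [3 3 3 2], max=3
Drop 3: I rot0 at col 0 lands with bottom-row=3; cleared 1 line(s) (total 1); column heights now [3 3 3 2], max=3
Drop 4: J rot1 at col 2 lands with bottom-row=3; cleared 0 line(s) (total 1); column heights now [3 3 6 6], max=6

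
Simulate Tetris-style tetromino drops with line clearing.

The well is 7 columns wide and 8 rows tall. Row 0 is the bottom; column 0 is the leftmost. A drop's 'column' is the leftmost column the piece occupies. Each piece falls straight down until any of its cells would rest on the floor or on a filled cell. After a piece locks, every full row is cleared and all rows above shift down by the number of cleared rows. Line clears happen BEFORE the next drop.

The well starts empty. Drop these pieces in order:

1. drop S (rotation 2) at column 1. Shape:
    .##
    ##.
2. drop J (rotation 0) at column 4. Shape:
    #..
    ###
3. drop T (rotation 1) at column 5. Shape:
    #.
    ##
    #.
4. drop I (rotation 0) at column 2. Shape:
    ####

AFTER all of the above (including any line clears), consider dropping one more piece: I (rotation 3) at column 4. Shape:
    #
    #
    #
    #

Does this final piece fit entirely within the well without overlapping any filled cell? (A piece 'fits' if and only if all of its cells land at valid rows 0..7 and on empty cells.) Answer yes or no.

Drop 1: S rot2 at col 1 lands with bottom-row=0; cleared 0 line(s) (total 0); column heights now [0 1 2 2 0 0 0], max=2
Drop 2: J rot0 at col 4 lands with bottom-row=0; cleared 0 line(s) (total 0); column heights now [0 1 2 2 2 1 1], max=2
Drop 3: T rot1 at col 5 lands with bottom-row=1; cleared 0 line(s) (total 0); column heights now [0 1 2 2 2 4 3], max=4
Drop 4: I rot0 at col 2 lands with bottom-row=4; cleared 0 line(s) (total 0); column heights now [0 1 5 5 5 5 3], max=5
Test piece I rot3 at col 4 (width 1): heights before test = [0 1 5 5 5 5 3]; fits = False

Answer: no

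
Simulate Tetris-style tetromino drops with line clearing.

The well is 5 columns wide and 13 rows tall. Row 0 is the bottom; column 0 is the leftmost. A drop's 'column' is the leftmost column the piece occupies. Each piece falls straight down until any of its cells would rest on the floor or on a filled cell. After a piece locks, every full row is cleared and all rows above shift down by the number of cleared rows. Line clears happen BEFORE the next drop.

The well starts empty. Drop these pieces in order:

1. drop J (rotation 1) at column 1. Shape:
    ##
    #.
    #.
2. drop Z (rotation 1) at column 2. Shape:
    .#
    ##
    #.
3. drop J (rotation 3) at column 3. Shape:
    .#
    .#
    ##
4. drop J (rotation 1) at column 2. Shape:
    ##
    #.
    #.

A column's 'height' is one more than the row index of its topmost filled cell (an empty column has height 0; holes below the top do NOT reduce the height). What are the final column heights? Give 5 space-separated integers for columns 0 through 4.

Drop 1: J rot1 at col 1 lands with bottom-row=0; cleared 0 line(s) (total 0); column heights now [0 3 3 0 0], max=3
Drop 2: Z rot1 at col 2 lands with bottom-row=3; cleared 0 line(s) (total 0); column heights now [0 3 5 6 0], max=6
Drop 3: J rot3 at col 3 lands with bottom-row=6; cleared 0 line(s) (total 0); column heights now [0 3 5 7 9], max=9
Drop 4: J rot1 at col 2 lands with bottom-row=5; cleared 0 line(s) (total 0); column heights now [0 3 8 8 9], max=9

Answer: 0 3 8 8 9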